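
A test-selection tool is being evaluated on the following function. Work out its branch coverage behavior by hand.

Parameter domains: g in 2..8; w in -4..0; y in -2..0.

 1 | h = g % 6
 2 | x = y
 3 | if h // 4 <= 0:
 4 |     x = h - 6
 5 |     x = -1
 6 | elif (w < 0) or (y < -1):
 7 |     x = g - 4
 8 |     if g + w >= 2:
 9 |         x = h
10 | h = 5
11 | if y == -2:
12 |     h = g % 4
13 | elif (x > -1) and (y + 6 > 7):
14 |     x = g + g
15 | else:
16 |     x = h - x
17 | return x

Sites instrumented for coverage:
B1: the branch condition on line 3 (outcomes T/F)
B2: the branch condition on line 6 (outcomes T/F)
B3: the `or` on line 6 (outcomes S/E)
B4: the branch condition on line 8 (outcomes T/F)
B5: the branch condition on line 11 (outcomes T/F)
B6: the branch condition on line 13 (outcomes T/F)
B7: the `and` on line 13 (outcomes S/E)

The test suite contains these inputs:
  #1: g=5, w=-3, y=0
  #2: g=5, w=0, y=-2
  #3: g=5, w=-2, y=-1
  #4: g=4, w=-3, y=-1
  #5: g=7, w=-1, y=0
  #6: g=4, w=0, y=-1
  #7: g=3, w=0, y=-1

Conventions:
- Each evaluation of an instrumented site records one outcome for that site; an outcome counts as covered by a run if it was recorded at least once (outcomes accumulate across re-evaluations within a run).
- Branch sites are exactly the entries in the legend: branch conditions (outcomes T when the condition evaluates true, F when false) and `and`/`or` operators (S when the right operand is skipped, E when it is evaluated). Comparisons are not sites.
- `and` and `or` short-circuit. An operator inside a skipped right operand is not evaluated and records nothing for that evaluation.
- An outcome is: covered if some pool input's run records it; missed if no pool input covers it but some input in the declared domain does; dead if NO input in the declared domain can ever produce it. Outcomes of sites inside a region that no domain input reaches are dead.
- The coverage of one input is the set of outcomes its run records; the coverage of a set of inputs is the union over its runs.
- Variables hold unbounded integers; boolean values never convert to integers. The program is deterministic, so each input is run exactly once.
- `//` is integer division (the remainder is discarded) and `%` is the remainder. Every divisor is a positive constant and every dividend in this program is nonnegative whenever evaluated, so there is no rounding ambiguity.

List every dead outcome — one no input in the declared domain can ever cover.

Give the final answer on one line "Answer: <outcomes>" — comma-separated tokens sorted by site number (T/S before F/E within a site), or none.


running all 105 domain inputs and tallying outcomes:
  B6=T: zero occurrences over every domain input -> dead
  reachable outcomes have witnesses, e.g. B1=T (e.g. g=2, w=-4, y=-2), B1=F (e.g. g=4, w=-4, y=-2), B2=T (e.g. g=4, w=-4, y=-2), B2=F (e.g. g=4, w=0, y=-1)
Answer: B6=T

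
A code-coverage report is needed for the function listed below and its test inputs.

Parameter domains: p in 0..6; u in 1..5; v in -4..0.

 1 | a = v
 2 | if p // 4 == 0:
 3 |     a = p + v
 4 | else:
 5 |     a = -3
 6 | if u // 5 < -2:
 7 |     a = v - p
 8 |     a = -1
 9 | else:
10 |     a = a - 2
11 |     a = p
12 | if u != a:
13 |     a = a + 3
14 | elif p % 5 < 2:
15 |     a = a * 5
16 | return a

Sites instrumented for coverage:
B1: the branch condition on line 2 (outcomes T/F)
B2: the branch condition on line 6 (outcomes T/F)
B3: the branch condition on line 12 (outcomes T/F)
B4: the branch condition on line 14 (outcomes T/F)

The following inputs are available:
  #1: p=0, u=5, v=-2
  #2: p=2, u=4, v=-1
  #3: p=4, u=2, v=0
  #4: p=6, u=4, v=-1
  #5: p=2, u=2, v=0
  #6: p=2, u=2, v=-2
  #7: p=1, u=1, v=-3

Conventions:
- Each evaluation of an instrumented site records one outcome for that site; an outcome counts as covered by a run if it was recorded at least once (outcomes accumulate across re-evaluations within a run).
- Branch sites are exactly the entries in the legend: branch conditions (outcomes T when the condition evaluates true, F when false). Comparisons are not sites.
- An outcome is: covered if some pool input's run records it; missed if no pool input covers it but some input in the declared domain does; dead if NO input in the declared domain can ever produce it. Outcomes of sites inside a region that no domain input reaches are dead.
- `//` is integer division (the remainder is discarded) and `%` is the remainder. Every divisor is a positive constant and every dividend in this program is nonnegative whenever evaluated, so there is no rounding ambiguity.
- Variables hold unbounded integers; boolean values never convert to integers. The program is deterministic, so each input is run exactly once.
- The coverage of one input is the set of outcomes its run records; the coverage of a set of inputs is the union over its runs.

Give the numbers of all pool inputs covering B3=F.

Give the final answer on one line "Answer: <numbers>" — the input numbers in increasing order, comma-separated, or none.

input #1 (p=0, u=5, v=-2): never hits B3=F
input #2 (p=2, u=4, v=-1): never hits B3=F
input #3 (p=4, u=2, v=0): never hits B3=F
input #4 (p=6, u=4, v=-1): never hits B3=F
input #5 (p=2, u=2, v=0): hits B3=F
input #6 (p=2, u=2, v=-2): hits B3=F
input #7 (p=1, u=1, v=-3): hits B3=F

Answer: 5, 6, 7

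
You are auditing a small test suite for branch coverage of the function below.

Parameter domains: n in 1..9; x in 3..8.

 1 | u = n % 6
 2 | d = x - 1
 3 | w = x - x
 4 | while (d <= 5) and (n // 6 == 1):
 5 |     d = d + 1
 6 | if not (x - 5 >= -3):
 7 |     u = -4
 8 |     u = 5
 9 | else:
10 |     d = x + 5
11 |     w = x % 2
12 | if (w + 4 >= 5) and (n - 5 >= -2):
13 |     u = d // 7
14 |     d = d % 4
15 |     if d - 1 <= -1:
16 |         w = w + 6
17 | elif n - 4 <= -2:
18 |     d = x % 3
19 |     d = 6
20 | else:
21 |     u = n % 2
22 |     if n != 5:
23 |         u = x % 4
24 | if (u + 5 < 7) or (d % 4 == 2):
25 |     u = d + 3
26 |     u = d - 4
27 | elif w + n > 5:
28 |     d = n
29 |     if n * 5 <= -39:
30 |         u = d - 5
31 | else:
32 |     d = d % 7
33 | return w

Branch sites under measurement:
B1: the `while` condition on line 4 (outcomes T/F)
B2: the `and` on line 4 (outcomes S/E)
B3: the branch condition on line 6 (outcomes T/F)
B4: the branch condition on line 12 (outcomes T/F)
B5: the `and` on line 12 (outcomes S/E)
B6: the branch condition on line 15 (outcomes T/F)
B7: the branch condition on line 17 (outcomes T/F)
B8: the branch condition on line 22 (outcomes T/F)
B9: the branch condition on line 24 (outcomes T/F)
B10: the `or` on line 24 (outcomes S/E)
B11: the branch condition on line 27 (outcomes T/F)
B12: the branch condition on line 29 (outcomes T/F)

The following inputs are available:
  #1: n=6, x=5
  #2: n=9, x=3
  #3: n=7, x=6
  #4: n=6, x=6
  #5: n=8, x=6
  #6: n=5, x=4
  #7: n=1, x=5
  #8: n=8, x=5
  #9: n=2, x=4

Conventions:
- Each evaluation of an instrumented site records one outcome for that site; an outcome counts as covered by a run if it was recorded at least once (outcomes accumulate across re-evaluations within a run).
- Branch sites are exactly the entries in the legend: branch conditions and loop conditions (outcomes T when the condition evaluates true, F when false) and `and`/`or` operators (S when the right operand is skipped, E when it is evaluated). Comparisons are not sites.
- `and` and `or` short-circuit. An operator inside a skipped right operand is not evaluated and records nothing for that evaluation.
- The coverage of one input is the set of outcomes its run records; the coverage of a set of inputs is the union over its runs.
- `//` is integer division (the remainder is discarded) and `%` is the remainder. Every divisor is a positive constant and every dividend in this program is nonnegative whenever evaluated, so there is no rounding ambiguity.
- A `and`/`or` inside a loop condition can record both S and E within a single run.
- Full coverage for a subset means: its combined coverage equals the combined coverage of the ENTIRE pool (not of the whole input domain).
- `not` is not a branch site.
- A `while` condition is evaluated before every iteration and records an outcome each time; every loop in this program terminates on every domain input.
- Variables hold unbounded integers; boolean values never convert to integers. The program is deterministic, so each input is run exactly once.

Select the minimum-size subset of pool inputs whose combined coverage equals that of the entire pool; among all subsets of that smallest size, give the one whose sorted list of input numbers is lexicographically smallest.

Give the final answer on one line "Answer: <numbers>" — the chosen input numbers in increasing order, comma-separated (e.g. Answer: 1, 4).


#1 (n=6, x=5) -> B2->E, B1->T, B2->E, B1->T, B2->S, B1->F, B3->F, B5->E, B4->T, B6->F, B10->S, B9->T; covered: B1=T, B1=F, B2=S, B2=E, B3=F, B4=T, B5=E, B6=F, B9=T, B10=S
#2 (n=9, x=3) -> B2->E, B1->T, B2->E, B1->T, B2->E, B1->T, B2->E, B1->T, B2->S, B1->F, B3->F, B5->E, B4->T, B6->T, ...; covered: B1=T, B1=F, B2=S, B2=E, B3=F, B4=T, B5=E, B6=T, B9=T, B10=S
#3 (n=7, x=6) -> B2->E, B1->T, B2->S, B1->F, B3->F, B5->S, B4->F, B7->F, B8->T, B10->E, B9->F, B11->T, B12->F; covered: B1=T, B1=F, B2=S, B2=E, B3=F, B4=F, B5=S, B7=F, B8=T, B9=F, B10=E, B11=T, B12=F
#4 (n=6, x=6) -> B2->E, B1->T, B2->S, B1->F, B3->F, B5->S, B4->F, B7->F, B8->T, B10->E, B9->F, B11->T, B12->F; covered: B1=T, B1=F, B2=S, B2=E, B3=F, B4=F, B5=S, B7=F, B8=T, B9=F, B10=E, B11=T, B12=F
#5 (n=8, x=6) -> B2->E, B1->T, B2->S, B1->F, B3->F, B5->S, B4->F, B7->F, B8->T, B10->E, B9->F, B11->T, B12->F; covered: B1=T, B1=F, B2=S, B2=E, B3=F, B4=F, B5=S, B7=F, B8=T, B9=F, B10=E, B11=T, B12=F
#6 (n=5, x=4) -> B2->E, B1->F, B3->F, B5->S, B4->F, B7->F, B8->F, B10->S, B9->T; covered: B1=F, B2=E, B3=F, B4=F, B5=S, B7=F, B8=F, B9=T, B10=S
#7 (n=1, x=5) -> B2->E, B1->F, B3->F, B5->E, B4->F, B7->T, B10->S, B9->T; covered: B1=F, B2=E, B3=F, B4=F, B5=E, B7=T, B9=T, B10=S
#8 (n=8, x=5) -> B2->E, B1->T, B2->E, B1->T, B2->S, B1->F, B3->F, B5->E, B4->T, B6->F, B10->S, B9->T; covered: B1=T, B1=F, B2=S, B2=E, B3=F, B4=T, B5=E, B6=F, B9=T, B10=S
#9 (n=2, x=4) -> B2->E, B1->F, B3->F, B5->S, B4->F, B7->T, B10->E, B9->T; covered: B1=F, B2=E, B3=F, B4=F, B5=S, B7=T, B9=T, B10=E
union over all inputs: B1=T, B1=F, B2=S, B2=E, B3=F, B4=T, B4=F, B5=S, B5=E, B6=T, B6=F, B7=T, B7=F, B8=T, B8=F, B9=T, B9=F, B10=S, B10=E, B11=T, B12=F (21 outcomes)
checked all size-1 subsets: none covers 21 outcomes (max 13/21)
checked all size-2 subsets: none covers 21 outcomes (max 18/21)
checked all size-3 subsets: none covers 21 outcomes (max 19/21)
checked all size-4 subsets: none covers 21 outcomes (max 20/21)
at size 5, {1, 2, 3, 6, 7} reaches all 21 outcomes; every lexicographically earlier size-5 subset fails
Answer: 1, 2, 3, 6, 7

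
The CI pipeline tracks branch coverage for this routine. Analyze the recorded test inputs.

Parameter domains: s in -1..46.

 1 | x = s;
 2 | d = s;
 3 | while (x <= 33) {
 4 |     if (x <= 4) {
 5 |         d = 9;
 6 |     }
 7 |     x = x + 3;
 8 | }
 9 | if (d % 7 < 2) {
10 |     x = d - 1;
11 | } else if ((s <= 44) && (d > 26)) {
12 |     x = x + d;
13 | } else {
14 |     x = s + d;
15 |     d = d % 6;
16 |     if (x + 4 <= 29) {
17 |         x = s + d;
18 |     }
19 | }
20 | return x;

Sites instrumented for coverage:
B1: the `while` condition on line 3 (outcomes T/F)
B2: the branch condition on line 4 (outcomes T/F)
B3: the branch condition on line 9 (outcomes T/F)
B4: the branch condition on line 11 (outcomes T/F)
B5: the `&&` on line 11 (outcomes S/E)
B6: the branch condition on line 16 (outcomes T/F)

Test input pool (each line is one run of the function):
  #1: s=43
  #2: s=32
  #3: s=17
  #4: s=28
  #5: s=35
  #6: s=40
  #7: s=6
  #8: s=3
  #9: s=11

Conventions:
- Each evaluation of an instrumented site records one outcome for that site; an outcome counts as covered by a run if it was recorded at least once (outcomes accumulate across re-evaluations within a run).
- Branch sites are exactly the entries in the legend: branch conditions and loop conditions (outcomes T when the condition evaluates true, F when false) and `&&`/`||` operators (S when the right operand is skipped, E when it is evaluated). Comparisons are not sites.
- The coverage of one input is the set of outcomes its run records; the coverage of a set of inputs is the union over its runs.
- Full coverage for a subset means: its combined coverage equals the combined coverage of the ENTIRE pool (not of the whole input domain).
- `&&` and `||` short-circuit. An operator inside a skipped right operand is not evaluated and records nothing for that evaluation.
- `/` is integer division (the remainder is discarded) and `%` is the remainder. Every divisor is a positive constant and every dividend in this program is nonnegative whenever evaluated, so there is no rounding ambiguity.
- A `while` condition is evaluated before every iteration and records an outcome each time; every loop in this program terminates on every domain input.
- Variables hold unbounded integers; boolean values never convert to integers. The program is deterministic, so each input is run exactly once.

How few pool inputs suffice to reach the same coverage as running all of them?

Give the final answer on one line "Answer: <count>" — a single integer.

test 1 (s=43) hits B1=F, B3=T
test 2 (s=32) hits B1=T, B1=F, B2=F, B3=F, B4=T, B5=E
test 3 (s=17) hits B1=T, B1=F, B2=F, B3=F, B4=F, B5=E, B6=F
test 4 (s=28) hits B1=T, B1=F, B2=F, B3=T
test 5 (s=35) hits B1=F, B3=T
test 6 (s=40) hits B1=F, B3=F, B4=T, B5=E
test 7 (s=6) hits B1=T, B1=F, B2=F, B3=F, B4=F, B5=E, B6=T
test 8 (s=3) hits B1=T, B1=F, B2=T, B2=F, B3=F, B4=F, B5=E, B6=T
test 9 (s=11) hits B1=T, B1=F, B2=F, B3=F, B4=F, B5=E, B6=T
the full pool covers 11 outcomes: B1=T, B1=F, B2=T, B2=F, B3=T, B3=F, B4=T, B4=F, B5=E, B6=T, B6=F
size 1 is not enough: best union over all size-1 subsets is 8/11
size 2 is not enough: best union over all size-2 subsets is 9/11
size 3 is not enough: best union over all size-3 subsets is 10/11
the canonical winner is {1, 2, 3, 8}: size 4, full 11-outcome coverage, earliest index list among size-4 covers

Answer: 4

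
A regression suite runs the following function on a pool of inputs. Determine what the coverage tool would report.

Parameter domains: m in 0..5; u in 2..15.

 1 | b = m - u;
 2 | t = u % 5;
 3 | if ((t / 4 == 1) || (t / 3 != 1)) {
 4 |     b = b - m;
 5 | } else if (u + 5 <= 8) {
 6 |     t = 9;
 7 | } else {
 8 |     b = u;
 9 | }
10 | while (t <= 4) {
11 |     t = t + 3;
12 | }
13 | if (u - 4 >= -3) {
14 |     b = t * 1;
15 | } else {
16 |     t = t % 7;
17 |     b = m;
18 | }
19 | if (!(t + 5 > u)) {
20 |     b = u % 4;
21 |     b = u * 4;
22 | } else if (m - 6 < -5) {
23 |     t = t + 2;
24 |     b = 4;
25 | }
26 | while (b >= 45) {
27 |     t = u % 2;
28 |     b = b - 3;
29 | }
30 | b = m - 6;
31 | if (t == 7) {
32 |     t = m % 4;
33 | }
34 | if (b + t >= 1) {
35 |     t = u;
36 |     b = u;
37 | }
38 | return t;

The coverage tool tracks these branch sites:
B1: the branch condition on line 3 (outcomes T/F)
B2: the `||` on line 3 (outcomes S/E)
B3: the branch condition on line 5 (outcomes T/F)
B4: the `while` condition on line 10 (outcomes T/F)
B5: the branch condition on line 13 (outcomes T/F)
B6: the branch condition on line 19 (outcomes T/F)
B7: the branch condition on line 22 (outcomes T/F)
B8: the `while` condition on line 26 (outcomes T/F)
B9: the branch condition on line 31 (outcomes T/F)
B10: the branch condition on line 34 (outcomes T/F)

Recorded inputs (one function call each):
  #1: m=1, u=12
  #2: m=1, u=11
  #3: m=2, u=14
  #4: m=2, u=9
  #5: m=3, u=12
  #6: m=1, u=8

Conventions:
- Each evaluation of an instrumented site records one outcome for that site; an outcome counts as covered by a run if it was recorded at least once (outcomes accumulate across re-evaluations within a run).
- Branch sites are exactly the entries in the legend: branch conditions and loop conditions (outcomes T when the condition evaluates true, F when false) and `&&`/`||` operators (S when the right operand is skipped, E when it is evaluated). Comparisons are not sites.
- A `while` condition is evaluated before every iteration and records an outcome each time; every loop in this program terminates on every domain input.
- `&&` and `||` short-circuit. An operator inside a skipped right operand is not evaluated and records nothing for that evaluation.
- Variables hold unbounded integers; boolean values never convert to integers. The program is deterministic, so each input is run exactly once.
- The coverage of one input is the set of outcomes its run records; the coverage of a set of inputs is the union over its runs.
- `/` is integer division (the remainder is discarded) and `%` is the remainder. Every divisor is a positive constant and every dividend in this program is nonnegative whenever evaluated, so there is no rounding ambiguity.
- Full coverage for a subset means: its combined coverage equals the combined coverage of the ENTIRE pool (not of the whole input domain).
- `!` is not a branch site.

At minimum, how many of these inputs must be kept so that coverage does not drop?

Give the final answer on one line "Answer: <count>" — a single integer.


input #1, m=1, u=12: outcomes B1=T, B2=E, B4=T, B4=F, B5=T, B6=T, B8=T, B8=F, B9=F, B10=F
input #2, m=1, u=11: outcomes B1=T, B2=E, B4=T, B4=F, B5=T, B6=F, B7=F, B8=F, B9=T, B10=F
input #3, m=2, u=14: outcomes B1=T, B2=S, B4=T, B4=F, B5=T, B6=T, B8=T, B8=F, B9=F, B10=F
input #4, m=2, u=9: outcomes B1=T, B2=S, B4=T, B4=F, B5=T, B6=F, B7=F, B8=F, B9=T, B10=F
input #5, m=3, u=12: outcomes B1=T, B2=E, B4=T, B4=F, B5=T, B6=T, B8=T, B8=F, B9=F, B10=F
input #6, m=1, u=8: outcomes B1=F, B2=E, B3=F, B4=T, B4=F, B5=T, B6=F, B7=F, B8=F, B9=F, B10=T
union over all inputs: B1=T, B1=F, B2=S, B2=E, B3=F, B4=T, B4=F, B5=T, B6=T, B6=F, B7=F, B8=T, B8=F, B9=T, B9=F, B10=T, B10=F (17 outcomes)
size 1 is not enough: best union over all size-1 subsets is 11/17
size 2 is not enough: best union over all size-2 subsets is 16/17
inputs {1, 4, 6} (size 3) cover everything; no size-3 subset with a lexicographically smaller index list covers all 17
Answer: 3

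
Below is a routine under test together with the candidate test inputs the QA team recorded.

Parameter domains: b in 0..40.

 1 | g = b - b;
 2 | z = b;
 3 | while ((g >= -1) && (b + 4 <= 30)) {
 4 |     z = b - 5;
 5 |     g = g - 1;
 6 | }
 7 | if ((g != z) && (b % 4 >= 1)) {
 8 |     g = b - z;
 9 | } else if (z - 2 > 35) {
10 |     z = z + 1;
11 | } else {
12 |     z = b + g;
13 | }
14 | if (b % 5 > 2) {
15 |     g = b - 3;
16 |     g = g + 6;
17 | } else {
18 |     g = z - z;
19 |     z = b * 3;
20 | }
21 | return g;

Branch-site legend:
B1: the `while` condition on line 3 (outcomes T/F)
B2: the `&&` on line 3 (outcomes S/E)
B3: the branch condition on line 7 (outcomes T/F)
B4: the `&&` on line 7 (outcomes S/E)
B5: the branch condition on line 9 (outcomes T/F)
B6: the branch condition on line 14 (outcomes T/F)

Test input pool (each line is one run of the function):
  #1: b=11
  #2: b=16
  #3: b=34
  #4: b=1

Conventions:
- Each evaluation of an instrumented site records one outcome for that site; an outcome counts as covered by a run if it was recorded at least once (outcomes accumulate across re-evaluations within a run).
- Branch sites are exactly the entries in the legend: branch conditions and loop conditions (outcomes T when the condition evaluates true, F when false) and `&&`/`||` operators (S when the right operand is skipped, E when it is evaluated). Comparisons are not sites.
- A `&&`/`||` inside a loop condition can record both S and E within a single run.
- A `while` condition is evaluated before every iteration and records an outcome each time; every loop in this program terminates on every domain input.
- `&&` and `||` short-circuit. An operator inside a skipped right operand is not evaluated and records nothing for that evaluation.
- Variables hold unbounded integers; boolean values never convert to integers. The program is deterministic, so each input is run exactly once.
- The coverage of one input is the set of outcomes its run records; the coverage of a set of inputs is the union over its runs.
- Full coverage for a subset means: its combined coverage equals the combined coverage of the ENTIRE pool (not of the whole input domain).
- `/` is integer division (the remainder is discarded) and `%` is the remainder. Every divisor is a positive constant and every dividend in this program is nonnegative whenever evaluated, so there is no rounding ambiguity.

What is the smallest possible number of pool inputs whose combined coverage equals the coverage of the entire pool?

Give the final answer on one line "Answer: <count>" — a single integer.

run #1 (b=11) runs B2->E, B1->T, B2->E, B1->T, B2->S, B1->F, B4->E, B3->T, B6->F; records B1=T, B1=F, B2=S, B2=E, B3=T, B4=E, B6=F
run #2 (b=16) runs B2->E, B1->T, B2->E, B1->T, B2->S, B1->F, B4->E, B3->F, B5->F, B6->F; records B1=T, B1=F, B2=S, B2=E, B3=F, B4=E, B5=F, B6=F
run #3 (b=34) runs B2->E, B1->F, B4->E, B3->T, B6->T; records B1=F, B2=E, B3=T, B4=E, B6=T
run #4 (b=1) runs B2->E, B1->T, B2->E, B1->T, B2->S, B1->F, B4->E, B3->T, B6->F; records B1=T, B1=F, B2=S, B2=E, B3=T, B4=E, B6=F
together the pool reaches 10 outcomes: B1=T, B1=F, B2=S, B2=E, B3=T, B3=F, B4=E, B5=F, B6=T, B6=F
size 1 is not enough: best union over all size-1 subsets is 8/10
size 2: inputs {2, 3} cover all 10 outcomes, and no lexicographically smaller subset of this size does

Answer: 2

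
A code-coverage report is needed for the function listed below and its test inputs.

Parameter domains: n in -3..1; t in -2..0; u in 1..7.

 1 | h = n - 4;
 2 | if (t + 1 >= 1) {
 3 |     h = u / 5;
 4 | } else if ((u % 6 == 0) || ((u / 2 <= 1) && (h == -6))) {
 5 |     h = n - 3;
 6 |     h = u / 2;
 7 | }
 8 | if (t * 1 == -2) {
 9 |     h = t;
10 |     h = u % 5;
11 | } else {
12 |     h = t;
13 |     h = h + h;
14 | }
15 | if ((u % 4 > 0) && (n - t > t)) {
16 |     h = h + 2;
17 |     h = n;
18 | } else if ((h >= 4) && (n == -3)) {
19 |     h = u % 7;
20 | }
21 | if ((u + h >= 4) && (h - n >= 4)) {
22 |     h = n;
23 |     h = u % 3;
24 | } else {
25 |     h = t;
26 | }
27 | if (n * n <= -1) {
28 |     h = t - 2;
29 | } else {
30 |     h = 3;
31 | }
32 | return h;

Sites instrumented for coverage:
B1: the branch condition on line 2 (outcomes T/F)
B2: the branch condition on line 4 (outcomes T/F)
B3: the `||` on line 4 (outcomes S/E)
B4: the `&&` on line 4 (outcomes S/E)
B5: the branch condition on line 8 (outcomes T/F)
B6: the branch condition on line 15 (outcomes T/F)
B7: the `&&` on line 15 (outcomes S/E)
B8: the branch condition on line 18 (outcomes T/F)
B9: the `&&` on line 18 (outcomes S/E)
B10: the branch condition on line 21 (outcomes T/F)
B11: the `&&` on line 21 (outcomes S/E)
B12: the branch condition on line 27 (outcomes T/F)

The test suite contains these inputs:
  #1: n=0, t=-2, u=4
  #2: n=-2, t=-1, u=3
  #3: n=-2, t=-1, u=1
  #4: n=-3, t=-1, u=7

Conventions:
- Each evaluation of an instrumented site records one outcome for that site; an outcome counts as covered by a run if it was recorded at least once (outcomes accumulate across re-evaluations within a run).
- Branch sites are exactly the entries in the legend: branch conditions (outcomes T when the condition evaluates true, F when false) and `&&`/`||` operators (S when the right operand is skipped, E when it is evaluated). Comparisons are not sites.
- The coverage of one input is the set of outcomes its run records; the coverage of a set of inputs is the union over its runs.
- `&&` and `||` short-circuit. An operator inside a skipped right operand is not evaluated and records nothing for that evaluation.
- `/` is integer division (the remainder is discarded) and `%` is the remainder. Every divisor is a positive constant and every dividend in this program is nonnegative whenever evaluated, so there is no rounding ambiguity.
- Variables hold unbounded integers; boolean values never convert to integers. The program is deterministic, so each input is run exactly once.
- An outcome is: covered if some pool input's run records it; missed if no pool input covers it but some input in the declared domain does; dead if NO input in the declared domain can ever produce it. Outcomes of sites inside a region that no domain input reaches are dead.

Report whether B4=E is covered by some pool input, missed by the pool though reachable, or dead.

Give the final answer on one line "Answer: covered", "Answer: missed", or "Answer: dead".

B4=E is recorded by pool input(s) 2, 3 -> covered

Answer: covered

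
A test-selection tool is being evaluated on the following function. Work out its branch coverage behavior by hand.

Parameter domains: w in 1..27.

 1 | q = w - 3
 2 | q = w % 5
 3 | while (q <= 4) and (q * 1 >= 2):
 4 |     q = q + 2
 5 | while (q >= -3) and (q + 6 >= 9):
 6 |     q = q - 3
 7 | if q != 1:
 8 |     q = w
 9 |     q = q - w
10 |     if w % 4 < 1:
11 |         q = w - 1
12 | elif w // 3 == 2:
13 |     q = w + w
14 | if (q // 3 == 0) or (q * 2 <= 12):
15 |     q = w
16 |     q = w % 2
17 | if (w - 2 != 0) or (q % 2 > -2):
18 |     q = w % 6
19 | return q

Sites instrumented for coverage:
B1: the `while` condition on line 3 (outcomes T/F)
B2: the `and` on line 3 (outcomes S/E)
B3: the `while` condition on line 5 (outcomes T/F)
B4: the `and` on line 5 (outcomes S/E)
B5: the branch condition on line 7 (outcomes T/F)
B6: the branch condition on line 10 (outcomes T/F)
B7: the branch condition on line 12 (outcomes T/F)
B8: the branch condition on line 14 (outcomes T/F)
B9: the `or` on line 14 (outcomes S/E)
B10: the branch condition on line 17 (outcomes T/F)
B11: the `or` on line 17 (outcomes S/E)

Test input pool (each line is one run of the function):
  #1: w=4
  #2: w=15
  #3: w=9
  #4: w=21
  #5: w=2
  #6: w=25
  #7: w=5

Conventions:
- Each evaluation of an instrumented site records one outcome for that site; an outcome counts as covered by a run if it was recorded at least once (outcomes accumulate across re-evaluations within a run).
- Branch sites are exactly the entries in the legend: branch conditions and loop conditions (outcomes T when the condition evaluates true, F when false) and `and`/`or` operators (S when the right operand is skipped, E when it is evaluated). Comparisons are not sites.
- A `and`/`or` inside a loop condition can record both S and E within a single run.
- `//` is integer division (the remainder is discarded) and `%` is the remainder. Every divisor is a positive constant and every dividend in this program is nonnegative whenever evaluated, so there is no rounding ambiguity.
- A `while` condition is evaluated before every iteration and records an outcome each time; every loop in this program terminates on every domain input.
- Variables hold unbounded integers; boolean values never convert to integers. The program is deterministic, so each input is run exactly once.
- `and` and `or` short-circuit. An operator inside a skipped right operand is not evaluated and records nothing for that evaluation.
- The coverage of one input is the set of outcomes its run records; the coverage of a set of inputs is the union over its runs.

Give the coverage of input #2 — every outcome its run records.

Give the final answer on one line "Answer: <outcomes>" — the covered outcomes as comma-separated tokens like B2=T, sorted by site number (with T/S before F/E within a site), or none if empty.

Running input #2 (w=15), event by event:
  B2->E, B1->F, B4->E, B3->F, B5->T, B6->F, B9->S, B8->T, B11->S, B10->T
as a set, this run covers: B1=F, B2=E, B3=F, B4=E, B5=T, B6=F, B8=T, B9=S, B10=T, B11=S

Answer: B1=F, B2=E, B3=F, B4=E, B5=T, B6=F, B8=T, B9=S, B10=T, B11=S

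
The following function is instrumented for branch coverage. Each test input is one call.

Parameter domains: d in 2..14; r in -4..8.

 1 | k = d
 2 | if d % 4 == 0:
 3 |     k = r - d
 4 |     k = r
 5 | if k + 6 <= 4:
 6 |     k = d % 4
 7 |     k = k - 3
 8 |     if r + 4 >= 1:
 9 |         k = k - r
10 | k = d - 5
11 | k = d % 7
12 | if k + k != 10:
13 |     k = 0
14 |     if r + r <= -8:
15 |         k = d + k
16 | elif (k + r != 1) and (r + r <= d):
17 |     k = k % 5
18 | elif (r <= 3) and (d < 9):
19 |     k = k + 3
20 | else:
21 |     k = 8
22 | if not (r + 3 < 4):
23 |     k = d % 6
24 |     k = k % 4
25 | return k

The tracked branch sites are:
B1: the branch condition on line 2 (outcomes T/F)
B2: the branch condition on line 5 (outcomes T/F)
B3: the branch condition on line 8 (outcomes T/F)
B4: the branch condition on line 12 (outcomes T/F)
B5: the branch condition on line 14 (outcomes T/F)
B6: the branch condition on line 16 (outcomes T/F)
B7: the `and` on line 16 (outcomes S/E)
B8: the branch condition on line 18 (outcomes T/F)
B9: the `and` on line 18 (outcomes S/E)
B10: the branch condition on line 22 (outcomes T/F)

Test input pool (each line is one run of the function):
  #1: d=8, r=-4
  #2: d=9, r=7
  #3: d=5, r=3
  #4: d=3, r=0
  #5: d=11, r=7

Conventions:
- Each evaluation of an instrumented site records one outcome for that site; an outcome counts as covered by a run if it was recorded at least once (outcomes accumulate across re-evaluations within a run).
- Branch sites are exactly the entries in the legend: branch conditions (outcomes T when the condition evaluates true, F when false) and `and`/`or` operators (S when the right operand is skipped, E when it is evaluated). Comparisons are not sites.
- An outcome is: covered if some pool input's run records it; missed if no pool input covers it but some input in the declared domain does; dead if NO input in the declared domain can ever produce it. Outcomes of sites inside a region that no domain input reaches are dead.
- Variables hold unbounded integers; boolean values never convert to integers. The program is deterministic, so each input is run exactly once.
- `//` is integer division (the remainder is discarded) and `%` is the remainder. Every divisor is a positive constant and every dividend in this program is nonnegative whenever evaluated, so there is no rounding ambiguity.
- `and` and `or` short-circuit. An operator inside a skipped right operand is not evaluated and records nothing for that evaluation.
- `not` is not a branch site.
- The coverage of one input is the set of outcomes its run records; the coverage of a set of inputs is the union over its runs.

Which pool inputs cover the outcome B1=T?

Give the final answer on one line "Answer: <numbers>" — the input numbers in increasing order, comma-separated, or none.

input #1 (d=8, r=-4): hits B1=T
input #2 (d=9, r=7): never hits B1=T
input #3 (d=5, r=3): never hits B1=T
input #4 (d=3, r=0): never hits B1=T
input #5 (d=11, r=7): never hits B1=T

Answer: 1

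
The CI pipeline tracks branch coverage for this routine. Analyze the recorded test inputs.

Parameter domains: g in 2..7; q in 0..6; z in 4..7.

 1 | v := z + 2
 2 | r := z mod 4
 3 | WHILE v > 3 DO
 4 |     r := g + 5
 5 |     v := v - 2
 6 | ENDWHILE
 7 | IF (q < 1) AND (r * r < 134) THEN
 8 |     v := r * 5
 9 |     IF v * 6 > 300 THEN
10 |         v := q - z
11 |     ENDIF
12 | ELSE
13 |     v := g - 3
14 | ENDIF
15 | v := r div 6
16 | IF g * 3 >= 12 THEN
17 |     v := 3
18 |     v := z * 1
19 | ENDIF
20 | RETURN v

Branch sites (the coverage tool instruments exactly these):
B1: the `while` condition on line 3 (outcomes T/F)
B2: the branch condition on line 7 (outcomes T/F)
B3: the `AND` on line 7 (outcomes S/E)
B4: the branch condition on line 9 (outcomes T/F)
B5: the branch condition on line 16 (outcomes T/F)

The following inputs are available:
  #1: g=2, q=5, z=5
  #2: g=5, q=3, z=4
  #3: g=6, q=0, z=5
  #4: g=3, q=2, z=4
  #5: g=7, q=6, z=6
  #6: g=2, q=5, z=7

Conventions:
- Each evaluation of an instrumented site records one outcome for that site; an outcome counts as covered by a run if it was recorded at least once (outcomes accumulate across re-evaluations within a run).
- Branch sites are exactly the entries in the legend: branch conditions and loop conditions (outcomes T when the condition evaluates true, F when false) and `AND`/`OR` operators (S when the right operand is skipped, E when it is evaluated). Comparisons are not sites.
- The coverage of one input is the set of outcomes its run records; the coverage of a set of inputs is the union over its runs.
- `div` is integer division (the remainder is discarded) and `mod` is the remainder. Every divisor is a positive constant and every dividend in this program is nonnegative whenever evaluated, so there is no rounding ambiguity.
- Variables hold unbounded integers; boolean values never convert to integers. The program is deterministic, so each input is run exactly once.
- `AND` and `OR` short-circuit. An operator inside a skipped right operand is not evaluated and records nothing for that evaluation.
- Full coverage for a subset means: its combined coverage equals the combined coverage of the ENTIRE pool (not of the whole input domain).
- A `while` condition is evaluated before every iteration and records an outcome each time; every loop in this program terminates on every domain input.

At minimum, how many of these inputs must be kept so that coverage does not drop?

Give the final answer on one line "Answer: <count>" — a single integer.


run #1 (g=2, q=5, z=5) runs B1->T, B1->T, B1->F, B3->S, B2->F, B5->F; records B1=T, B1=F, B2=F, B3=S, B5=F
run #2 (g=5, q=3, z=4) runs B1->T, B1->T, B1->F, B3->S, B2->F, B5->T; records B1=T, B1=F, B2=F, B3=S, B5=T
run #3 (g=6, q=0, z=5) runs B1->T, B1->T, B1->F, B3->E, B2->T, B4->T, B5->T; records B1=T, B1=F, B2=T, B3=E, B4=T, B5=T
run #4 (g=3, q=2, z=4) runs B1->T, B1->T, B1->F, B3->S, B2->F, B5->F; records B1=T, B1=F, B2=F, B3=S, B5=F
run #5 (g=7, q=6, z=6) runs B1->T, B1->T, B1->T, B1->F, B3->S, B2->F, B5->T; records B1=T, B1=F, B2=F, B3=S, B5=T
run #6 (g=2, q=5, z=7) runs B1->T, B1->T, B1->T, B1->F, B3->S, B2->F, B5->F; records B1=T, B1=F, B2=F, B3=S, B5=F
pool-wide coverage (9 outcomes): B1=T, B1=F, B2=T, B2=F, B3=S, B3=E, B4=T, B5=T, B5=F
size 1 is not enough: best union over all size-1 subsets is 6/9
inputs {1, 3} (size 2) cover everything; no size-2 subset with a lexicographically smaller index list covers all 9
Answer: 2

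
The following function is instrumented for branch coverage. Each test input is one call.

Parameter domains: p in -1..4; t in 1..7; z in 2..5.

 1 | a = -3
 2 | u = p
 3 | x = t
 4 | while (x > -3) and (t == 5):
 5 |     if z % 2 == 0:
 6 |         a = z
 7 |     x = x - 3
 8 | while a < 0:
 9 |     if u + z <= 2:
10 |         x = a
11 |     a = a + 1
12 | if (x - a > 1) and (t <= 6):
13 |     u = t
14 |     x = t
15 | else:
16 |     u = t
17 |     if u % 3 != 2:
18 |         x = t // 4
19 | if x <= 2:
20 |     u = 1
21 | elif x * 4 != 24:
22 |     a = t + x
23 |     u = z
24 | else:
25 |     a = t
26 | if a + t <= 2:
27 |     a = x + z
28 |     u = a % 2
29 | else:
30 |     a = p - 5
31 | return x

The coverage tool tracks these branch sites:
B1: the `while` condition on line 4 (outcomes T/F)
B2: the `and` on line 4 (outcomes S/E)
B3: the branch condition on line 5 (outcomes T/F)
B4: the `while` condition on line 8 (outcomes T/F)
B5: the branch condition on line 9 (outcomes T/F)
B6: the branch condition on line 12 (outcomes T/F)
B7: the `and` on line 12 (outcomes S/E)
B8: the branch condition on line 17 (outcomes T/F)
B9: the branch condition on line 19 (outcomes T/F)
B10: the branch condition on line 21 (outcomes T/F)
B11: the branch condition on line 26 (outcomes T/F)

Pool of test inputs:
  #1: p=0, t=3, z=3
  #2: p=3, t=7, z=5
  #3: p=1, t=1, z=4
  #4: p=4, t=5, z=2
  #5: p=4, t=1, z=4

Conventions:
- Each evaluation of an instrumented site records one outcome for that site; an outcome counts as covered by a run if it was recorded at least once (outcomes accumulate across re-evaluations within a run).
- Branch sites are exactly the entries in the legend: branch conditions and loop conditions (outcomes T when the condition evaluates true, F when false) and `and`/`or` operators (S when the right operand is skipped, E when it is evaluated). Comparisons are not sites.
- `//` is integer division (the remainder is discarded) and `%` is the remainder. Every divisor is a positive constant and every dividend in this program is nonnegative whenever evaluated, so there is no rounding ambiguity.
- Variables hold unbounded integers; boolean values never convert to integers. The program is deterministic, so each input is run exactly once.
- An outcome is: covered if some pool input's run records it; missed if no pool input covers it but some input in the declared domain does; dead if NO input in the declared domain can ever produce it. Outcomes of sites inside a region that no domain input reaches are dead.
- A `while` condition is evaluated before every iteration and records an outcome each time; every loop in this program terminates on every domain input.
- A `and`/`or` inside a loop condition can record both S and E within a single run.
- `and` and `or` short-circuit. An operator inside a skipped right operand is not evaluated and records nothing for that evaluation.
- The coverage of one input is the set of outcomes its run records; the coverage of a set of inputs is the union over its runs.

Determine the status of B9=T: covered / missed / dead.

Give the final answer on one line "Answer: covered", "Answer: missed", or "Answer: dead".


B9=T is recorded by pool input(s) 2, 3, 4, 5 -> covered
Answer: covered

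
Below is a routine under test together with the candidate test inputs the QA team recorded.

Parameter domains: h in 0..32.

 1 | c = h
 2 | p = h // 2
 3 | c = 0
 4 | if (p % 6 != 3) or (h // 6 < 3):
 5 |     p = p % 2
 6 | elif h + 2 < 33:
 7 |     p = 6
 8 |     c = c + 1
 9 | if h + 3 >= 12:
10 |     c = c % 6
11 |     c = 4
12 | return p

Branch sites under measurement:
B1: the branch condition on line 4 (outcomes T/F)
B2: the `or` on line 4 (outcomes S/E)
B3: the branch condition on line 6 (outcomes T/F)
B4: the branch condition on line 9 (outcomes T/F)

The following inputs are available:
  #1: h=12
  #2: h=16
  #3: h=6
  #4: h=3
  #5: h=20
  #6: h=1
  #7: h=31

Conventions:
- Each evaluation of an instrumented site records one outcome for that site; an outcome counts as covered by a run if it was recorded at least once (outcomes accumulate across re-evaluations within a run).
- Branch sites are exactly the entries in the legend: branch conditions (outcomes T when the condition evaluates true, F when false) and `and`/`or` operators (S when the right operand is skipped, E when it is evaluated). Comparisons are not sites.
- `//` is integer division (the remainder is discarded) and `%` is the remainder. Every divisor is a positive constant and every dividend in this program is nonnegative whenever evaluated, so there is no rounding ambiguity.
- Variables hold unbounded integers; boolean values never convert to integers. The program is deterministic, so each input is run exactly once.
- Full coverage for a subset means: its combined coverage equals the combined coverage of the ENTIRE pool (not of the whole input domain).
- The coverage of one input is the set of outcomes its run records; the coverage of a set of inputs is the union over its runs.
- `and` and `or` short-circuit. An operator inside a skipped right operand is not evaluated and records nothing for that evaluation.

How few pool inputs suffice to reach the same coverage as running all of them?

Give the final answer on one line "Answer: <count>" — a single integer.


#1 (h=12) -> B2->S, B1->T, B4->T; covered: B1=T, B2=S, B4=T
#2 (h=16) -> B2->S, B1->T, B4->T; covered: B1=T, B2=S, B4=T
#3 (h=6) -> B2->E, B1->T, B4->F; covered: B1=T, B2=E, B4=F
#4 (h=3) -> B2->S, B1->T, B4->F; covered: B1=T, B2=S, B4=F
#5 (h=20) -> B2->S, B1->T, B4->T; covered: B1=T, B2=S, B4=T
#6 (h=1) -> B2->S, B1->T, B4->F; covered: B1=T, B2=S, B4=F
#7 (h=31) -> B2->E, B1->F, B3->F, B4->T; covered: B1=F, B2=E, B3=F, B4=T
union over all inputs: B1=T, B1=F, B2=S, B2=E, B3=F, B4=T, B4=F (7 outcomes)
checked all size-1 subsets: none covers 7 outcomes (max 4/7)
the canonical winner is {4, 7}: size 2, full 7-outcome coverage, earliest index list among size-2 covers
Answer: 2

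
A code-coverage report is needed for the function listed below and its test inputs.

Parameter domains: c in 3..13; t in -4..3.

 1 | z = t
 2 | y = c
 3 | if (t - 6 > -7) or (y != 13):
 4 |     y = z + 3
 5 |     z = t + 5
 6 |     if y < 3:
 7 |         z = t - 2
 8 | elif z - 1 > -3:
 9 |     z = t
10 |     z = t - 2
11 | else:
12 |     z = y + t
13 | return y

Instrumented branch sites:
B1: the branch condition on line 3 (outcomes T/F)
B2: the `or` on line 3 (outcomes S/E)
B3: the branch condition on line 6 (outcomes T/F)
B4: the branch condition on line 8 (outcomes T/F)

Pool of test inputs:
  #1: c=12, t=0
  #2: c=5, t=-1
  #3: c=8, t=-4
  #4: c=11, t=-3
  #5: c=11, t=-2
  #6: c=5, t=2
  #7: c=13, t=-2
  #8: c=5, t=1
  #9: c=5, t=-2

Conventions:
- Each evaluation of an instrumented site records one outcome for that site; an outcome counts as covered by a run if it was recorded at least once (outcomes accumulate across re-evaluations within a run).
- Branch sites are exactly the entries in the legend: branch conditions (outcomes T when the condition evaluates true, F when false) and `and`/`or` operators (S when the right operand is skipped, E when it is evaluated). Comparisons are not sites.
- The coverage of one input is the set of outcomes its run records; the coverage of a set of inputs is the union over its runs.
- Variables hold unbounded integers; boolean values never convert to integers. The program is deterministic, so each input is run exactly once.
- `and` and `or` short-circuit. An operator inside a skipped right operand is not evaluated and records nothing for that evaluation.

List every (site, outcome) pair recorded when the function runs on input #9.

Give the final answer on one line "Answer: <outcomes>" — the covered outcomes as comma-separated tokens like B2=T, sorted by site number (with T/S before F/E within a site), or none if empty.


Event log for input #9 (c=5, t=-2):
  B2->E, B1->T, B3->T
collecting distinct outcomes: B1=T, B2=E, B3=T
Answer: B1=T, B2=E, B3=T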